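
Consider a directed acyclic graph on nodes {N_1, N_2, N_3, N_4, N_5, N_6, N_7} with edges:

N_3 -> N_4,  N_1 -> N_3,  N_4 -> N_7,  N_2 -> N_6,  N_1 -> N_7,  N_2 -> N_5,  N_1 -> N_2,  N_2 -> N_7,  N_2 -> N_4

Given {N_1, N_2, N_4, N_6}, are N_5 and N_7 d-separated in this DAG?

Yes

Enumerating the 5 paths from N_5 to N_7 and testing each for blocking by {N_1, N_2, N_4, N_6}:
  1. N_5 ← N_2 → N_4 → N_7 — N_2:fork[blocks]; N_4:chain[blocks] ⇒ blocked
  2. N_5 ← N_2 → N_4 ← N_3 ← N_1 → N_7 — N_2:fork[blocks]; N_4:collider[open]; N_3:chain[open]; N_1:fork[blocks] ⇒ blocked
  3. N_5 ← N_2 ← N_1 → N_7 — N_2:chain[blocks]; N_1:fork[blocks] ⇒ blocked
  4. N_5 ← N_2 ← N_1 → N_3 → N_4 → N_7 — N_2:chain[blocks]; N_1:fork[blocks]; N_3:chain[open]; N_4:chain[blocks] ⇒ blocked
  5. N_5 ← N_2 → N_7 — N_2:fork[blocks] ⇒ blocked
Every path is blocked, so N_5 and N_7 are d-separated given {N_1, N_2, N_4, N_6}.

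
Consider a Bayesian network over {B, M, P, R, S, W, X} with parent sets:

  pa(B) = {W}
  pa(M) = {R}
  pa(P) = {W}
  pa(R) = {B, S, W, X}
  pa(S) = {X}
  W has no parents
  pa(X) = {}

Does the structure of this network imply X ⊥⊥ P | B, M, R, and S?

No

There are 4 undirected paths between X and P; checking each against the conditioning set {B, M, R, S}:
Path 1: X → S → R ← B ← W → P
  S is a chain here and S is conditioned on, so the path is blocked at S.
Path 2: X → S → R ← W → P
  S is a chain here and S is conditioned on, so the path is blocked at S.
Path 3: X → R ← B ← W → P
  B is a chain here and B is conditioned on, so the path is blocked at B.
Path 4: X → R ← W → P
  R is a collider and R is conditioned on, which opens it; W is a fork and W is not conditioned on — no node blocks this path, so it is active.
At least one path is unblocked, so d-separation fails.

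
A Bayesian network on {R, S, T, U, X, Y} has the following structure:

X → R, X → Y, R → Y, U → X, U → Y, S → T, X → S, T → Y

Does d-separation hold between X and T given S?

We examine all 4 paths between X and T:
Path 1: X → S → T
  S is a chain here and S is conditioned on, so the path is blocked at S.
Path 2: X ← U → Y ← T
  Y is a collider here and neither Y nor any of its descendants is conditioned on, so the collider stays closed — the path is blocked at Y.
Path 3: X → R → Y ← T
  Y is a collider here and neither Y nor any of its descendants is conditioned on, so the collider stays closed — the path is blocked at Y.
Path 4: X → Y ← T
  Y is a collider here and neither Y nor any of its descendants is conditioned on, so the collider stays closed — the path is blocked at Y.
All paths are blocked; X ⊥ T | {S} holds.

Yes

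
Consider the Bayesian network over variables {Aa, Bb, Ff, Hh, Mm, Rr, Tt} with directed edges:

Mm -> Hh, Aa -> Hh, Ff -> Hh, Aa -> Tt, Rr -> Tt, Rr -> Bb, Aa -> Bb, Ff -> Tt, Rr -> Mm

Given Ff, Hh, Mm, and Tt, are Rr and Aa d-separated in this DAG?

No

5 paths connect Rr and Aa; each must be blocked for d-separation to hold:
  1. Rr → Bb ← Aa — Bb:collider[blocks] ⇒ blocked
  2. Rr → Mm → Hh ← Ff → Tt ← Aa — Mm:chain[blocks]; Hh:collider[open]; Ff:fork[blocks]; Tt:collider[open] ⇒ blocked
  3. Rr → Mm → Hh ← Aa — Mm:chain[blocks]; Hh:collider[open] ⇒ blocked
  4. Rr → Tt ← Ff → Hh ← Aa — Tt:collider[open]; Ff:fork[blocks]; Hh:collider[open] ⇒ blocked
  5. Rr → Tt ← Aa — Tt:collider[open] ⇒ active
Since the path Rr → Tt ← Aa is active, Rr and Aa are not d-separated given {Ff, Hh, Mm, Tt}.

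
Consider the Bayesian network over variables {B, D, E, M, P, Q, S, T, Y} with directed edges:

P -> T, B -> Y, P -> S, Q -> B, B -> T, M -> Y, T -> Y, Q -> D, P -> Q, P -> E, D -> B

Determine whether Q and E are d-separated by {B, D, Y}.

There are 5 undirected paths between Q and E; checking each against the conditioning set {B, D, Y}:
Path 1: Q ← P → E
  P is a fork and P is not conditioned on — no node blocks this path, so it is active.
Path 2: Q → D → B → T ← P → E
  D is a chain here and D is conditioned on, so the path is blocked at D.
Path 3: Q → D → B → Y ← T ← P → E
  D is a chain here and D is conditioned on, so the path is blocked at D.
Path 4: Q → B → T ← P → E
  B is a chain here and B is conditioned on, so the path is blocked at B.
Path 5: Q → B → Y ← T ← P → E
  B is a chain here and B is conditioned on, so the path is blocked at B.
Because an active path exists, Q and E are not d-separated.

No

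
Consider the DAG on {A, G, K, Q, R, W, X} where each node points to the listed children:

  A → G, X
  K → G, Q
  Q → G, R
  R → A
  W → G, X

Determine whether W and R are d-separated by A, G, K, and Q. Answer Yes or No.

There are 6 undirected paths between W and R; checking each against the conditioning set {A, G, K, Q}:
Path 1: W → X ← A ← R
  X is a collider here and neither X nor any of its descendants is conditioned on, so the collider stays closed — the path is blocked at X.
Path 2: W → X ← A → G ← K → Q → R
  X is a collider here and neither X nor any of its descendants is conditioned on, so the collider stays closed — the path is blocked at X.
Path 3: W → X ← A → G ← Q → R
  X is a collider here and neither X nor any of its descendants is conditioned on, so the collider stays closed — the path is blocked at X.
Path 4: W → G ← K → Q → R
  K is a fork here and K is conditioned on, so the path is blocked at K.
Path 5: W → G ← Q → R
  Q is a fork here and Q is conditioned on, so the path is blocked at Q.
Path 6: W → G ← A ← R
  A is a chain here and A is conditioned on, so the path is blocked at A.
Since every path is blocked, d-separation holds.

Yes — W and R are d-separated given {A, G, K, Q}.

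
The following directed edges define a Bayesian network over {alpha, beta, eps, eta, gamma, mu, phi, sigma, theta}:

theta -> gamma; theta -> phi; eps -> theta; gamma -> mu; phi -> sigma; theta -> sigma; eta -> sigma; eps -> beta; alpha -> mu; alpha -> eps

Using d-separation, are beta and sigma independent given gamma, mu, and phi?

There are 4 undirected paths between beta and sigma; checking each against the conditioning set {gamma, mu, phi}:
Path 1: beta ← eps ← alpha → mu ← gamma ← theta → sigma
  gamma is a chain here and gamma is conditioned on, so the path is blocked at gamma.
Path 2: beta ← eps ← alpha → mu ← gamma ← theta → phi → sigma
  gamma is a chain here and gamma is conditioned on, so the path is blocked at gamma.
Path 3: beta ← eps → theta → sigma
  eps is a fork and eps is not conditioned on; theta is a chain and theta is not conditioned on — no node blocks this path, so it is active.
Path 4: beta ← eps → theta → phi → sigma
  phi is a chain here and phi is conditioned on, so the path is blocked at phi.
At least one path is unblocked, so d-separation fails.

No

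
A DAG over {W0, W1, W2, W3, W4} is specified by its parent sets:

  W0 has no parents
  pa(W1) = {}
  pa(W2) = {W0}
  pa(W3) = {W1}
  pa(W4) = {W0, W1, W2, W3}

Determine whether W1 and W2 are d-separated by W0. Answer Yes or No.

There are 4 undirected paths between W1 and W2; checking each against the conditioning set {W0}:
Path 1: W1 → W3 → W4 ← W2
  W4 is a collider here and neither W4 nor any of its descendants is conditioned on, so the collider stays closed — the path is blocked at W4.
Path 2: W1 → W3 → W4 ← W0 → W2
  W4 is a collider here and neither W4 nor any of its descendants is conditioned on, so the collider stays closed — the path is blocked at W4.
Path 3: W1 → W4 ← W2
  W4 is a collider here and neither W4 nor any of its descendants is conditioned on, so the collider stays closed — the path is blocked at W4.
Path 4: W1 → W4 ← W0 → W2
  W4 is a collider here and neither W4 nor any of its descendants is conditioned on, so the collider stays closed — the path is blocked at W4.
Every path is blocked, so W1 and W2 are d-separated given {W0}.

Yes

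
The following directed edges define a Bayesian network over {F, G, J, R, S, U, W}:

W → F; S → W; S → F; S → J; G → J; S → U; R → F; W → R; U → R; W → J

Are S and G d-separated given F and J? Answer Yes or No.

There are 6 undirected paths between S and G; checking each against the conditioning set {F, J}:
  1. S → U → R → F ← W → J ← G — U:chain[open]; R:chain[open]; F:collider[open]; W:fork[open]; J:collider[open] ⇒ active
  2. S → U → R ← W → J ← G — U:chain[open]; R:collider[open]; W:fork[open]; J:collider[open] ⇒ active
  3. S → J ← G — J:collider[open] ⇒ active
  4. S → F ← R ← W → J ← G — F:collider[open]; R:chain[open]; W:fork[open]; J:collider[open] ⇒ active
  5. S → F ← W → J ← G — F:collider[open]; W:fork[open]; J:collider[open] ⇒ active
  6. S → W → J ← G — W:chain[open]; J:collider[open] ⇒ active
Because an active path exists, S and G are not d-separated.

No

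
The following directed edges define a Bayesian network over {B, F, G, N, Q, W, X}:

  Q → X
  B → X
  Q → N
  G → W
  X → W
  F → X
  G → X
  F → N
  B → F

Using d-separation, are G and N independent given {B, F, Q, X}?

Yes

Enumerating the 6 paths from G to N and testing each for blocking by {B, F, Q, X}:
Path 1: G → X ← F → N
  F is a fork here and F is conditioned on, so the path is blocked at F.
Path 2: G → X ← Q → N
  Q is a fork here and Q is conditioned on, so the path is blocked at Q.
Path 3: G → X ← B → F → N
  B is a fork here and B is conditioned on, so the path is blocked at B.
Path 4: G → W ← X ← F → N
  W is a collider here and neither W nor any of its descendants is conditioned on, so the collider stays closed — the path is blocked at W.
Path 5: G → W ← X ← Q → N
  W is a collider here and neither W nor any of its descendants is conditioned on, so the collider stays closed — the path is blocked at W.
Path 6: G → W ← X ← B → F → N
  W is a collider here and neither W nor any of its descendants is conditioned on, so the collider stays closed — the path is blocked at W.
All paths are blocked; G ⊥ N | {B, F, Q, X} holds.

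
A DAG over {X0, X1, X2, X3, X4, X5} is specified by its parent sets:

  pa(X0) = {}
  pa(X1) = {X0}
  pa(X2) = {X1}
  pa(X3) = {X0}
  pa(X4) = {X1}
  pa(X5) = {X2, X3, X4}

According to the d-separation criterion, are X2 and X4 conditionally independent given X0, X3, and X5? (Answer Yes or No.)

There are 4 undirected paths between X2 and X4; checking each against the conditioning set {X0, X3, X5}:
Path 1: X2 → X5 ← X4
  X5 is a collider and X5 is conditioned on, which opens it — no node blocks this path, so it is active.
Path 2: X2 → X5 ← X3 ← X0 → X1 → X4
  X3 is a chain here and X3 is conditioned on, so the path is blocked at X3.
Path 3: X2 ← X1 ← X0 → X3 → X5 ← X4
  X0 is a fork here and X0 is conditioned on, so the path is blocked at X0.
Path 4: X2 ← X1 → X4
  X1 is a fork and X1 is not conditioned on — no node blocks this path, so it is active.
At least one path is unblocked, so d-separation fails.

No — X2 and X4 are not d-separated given {X0, X3, X5}.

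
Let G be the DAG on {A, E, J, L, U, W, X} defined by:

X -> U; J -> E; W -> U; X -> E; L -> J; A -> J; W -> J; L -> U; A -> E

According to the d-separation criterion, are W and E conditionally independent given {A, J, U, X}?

6 paths connect W and E; each must be blocked for d-separation to hold:
Path 1: W → U ← X → E
  X is a fork here and X is conditioned on, so the path is blocked at X.
Path 2: W → U ← L → J → E
  J is a chain here and J is conditioned on, so the path is blocked at J.
Path 3: W → U ← L → J ← A → E
  A is a fork here and A is conditioned on, so the path is blocked at A.
Path 4: W → J ← L → U ← X → E
  X is a fork here and X is conditioned on, so the path is blocked at X.
Path 5: W → J → E
  J is a chain here and J is conditioned on, so the path is blocked at J.
Path 6: W → J ← A → E
  A is a fork here and A is conditioned on, so the path is blocked at A.
Every path is blocked, so W and E are d-separated given {A, J, U, X}.

Yes — W and E are d-separated given {A, J, U, X}.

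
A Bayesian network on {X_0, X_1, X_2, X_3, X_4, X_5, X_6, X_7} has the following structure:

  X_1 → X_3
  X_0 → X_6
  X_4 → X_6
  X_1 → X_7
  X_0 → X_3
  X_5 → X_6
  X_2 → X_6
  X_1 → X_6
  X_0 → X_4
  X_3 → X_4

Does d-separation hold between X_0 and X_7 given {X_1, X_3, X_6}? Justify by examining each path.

Yes — X_0 and X_7 are d-separated given {X_1, X_3, X_6}.

We examine all 6 paths between X_0 and X_7:
Path 1: X_0 → X_3 → X_4 → X_6 ← X_1 → X_7
  X_3 is a chain here and X_3 is conditioned on, so the path is blocked at X_3.
Path 2: X_0 → X_3 ← X_1 → X_7
  X_1 is a fork here and X_1 is conditioned on, so the path is blocked at X_1.
Path 3: X_0 → X_6 ← X_4 ← X_3 ← X_1 → X_7
  X_3 is a chain here and X_3 is conditioned on, so the path is blocked at X_3.
Path 4: X_0 → X_6 ← X_1 → X_7
  X_1 is a fork here and X_1 is conditioned on, so the path is blocked at X_1.
Path 5: X_0 → X_4 ← X_3 ← X_1 → X_7
  X_3 is a chain here and X_3 is conditioned on, so the path is blocked at X_3.
Path 6: X_0 → X_4 → X_6 ← X_1 → X_7
  X_1 is a fork here and X_1 is conditioned on, so the path is blocked at X_1.
All paths are blocked; X_0 ⊥ X_7 | {X_1, X_3, X_6} holds.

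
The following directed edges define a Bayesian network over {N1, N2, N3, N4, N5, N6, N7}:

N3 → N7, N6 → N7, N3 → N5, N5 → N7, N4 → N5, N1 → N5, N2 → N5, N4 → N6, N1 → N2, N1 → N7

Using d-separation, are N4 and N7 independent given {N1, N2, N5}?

There are 5 undirected paths between N4 and N7; checking each against the conditioning set {N1, N2, N5}:
Path 1: N4 → N5 ← N3 → N7
  N5 is a collider and N5 is conditioned on, which opens it; N3 is a fork and N3 is not conditioned on — no node blocks this path, so it is active.
Path 2: N4 → N5 ← N2 ← N1 → N7
  N2 is a chain here and N2 is conditioned on, so the path is blocked at N2.
Path 3: N4 → N5 ← N1 → N7
  N1 is a fork here and N1 is conditioned on, so the path is blocked at N1.
Path 4: N4 → N5 → N7
  N5 is a chain here and N5 is conditioned on, so the path is blocked at N5.
Path 5: N4 → N6 → N7
  N6 is a chain and N6 is not conditioned on — no node blocks this path, so it is active.
Because an active path exists, N4 and N7 are not d-separated.

No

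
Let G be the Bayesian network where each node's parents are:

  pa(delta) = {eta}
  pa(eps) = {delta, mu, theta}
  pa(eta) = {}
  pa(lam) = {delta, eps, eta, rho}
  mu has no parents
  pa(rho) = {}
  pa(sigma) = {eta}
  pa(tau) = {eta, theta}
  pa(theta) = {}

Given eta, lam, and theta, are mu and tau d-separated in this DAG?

Yes — mu and tau are d-separated given {eta, lam, theta}.

5 paths connect mu and tau; each must be blocked for d-separation to hold:
Path 1: mu → eps → lam ← eta → tau
  eta is a fork here and eta is conditioned on, so the path is blocked at eta.
Path 2: mu → eps → lam ← delta ← eta → tau
  eta is a fork here and eta is conditioned on, so the path is blocked at eta.
Path 3: mu → eps ← delta ← eta → tau
  eta is a fork here and eta is conditioned on, so the path is blocked at eta.
Path 4: mu → eps ← delta → lam ← eta → tau
  eta is a fork here and eta is conditioned on, so the path is blocked at eta.
Path 5: mu → eps ← theta → tau
  theta is a fork here and theta is conditioned on, so the path is blocked at theta.
Since every path is blocked, d-separation holds.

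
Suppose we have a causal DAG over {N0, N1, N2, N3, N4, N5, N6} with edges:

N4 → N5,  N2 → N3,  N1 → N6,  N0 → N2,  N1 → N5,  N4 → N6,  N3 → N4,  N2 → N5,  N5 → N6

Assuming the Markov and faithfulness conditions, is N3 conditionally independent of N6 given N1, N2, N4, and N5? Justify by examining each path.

Enumerating the 6 paths from N3 to N6 and testing each for blocking by {N1, N2, N4, N5}:
Path 1: N3 → N4 → N6
  N4 is a chain here and N4 is conditioned on, so the path is blocked at N4.
Path 2: N3 → N4 → N5 → N6
  N4 is a chain here and N4 is conditioned on, so the path is blocked at N4.
Path 3: N3 → N4 → N5 ← N1 → N6
  N4 is a chain here and N4 is conditioned on, so the path is blocked at N4.
Path 4: N3 ← N2 → N5 ← N4 → N6
  N2 is a fork here and N2 is conditioned on, so the path is blocked at N2.
Path 5: N3 ← N2 → N5 → N6
  N2 is a fork here and N2 is conditioned on, so the path is blocked at N2.
Path 6: N3 ← N2 → N5 ← N1 → N6
  N2 is a fork here and N2 is conditioned on, so the path is blocked at N2.
Every path is blocked, so N3 and N6 are d-separated given {N1, N2, N4, N5}.

Yes — N3 and N6 are d-separated given {N1, N2, N4, N5}.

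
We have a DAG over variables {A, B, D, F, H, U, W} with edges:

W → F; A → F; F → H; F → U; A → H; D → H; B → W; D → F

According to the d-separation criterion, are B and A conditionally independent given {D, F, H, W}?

Yes

There are 3 undirected paths between B and A; checking each against the conditioning set {D, F, H, W}:
  1. B → W → F ← D → H ← A — W:chain[blocks]; F:collider[open]; D:fork[blocks]; H:collider[open] ⇒ blocked
  2. B → W → F ← A — W:chain[blocks]; F:collider[open] ⇒ blocked
  3. B → W → F → H ← A — W:chain[blocks]; F:chain[blocks]; H:collider[open] ⇒ blocked
All paths are blocked; B ⊥ A | {D, F, H, W} holds.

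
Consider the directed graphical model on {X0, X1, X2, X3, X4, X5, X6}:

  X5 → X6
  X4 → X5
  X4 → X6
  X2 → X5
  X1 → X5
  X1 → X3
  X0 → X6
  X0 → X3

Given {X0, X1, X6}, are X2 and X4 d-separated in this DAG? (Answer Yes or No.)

We examine all 3 paths between X2 and X4:
Path 1: X2 → X5 ← X4
  X5 is a collider and its descendant X6 is conditioned on, which opens it — no node blocks this path, so it is active.
Path 2: X2 → X5 ← X1 → X3 ← X0 → X6 ← X4
  X1 is a fork here and X1 is conditioned on, so the path is blocked at X1.
Path 3: X2 → X5 → X6 ← X4
  X5 is a chain and X5 is not conditioned on; X6 is a collider and X6 is conditioned on, which opens it — no node blocks this path, so it is active.
Because an active path exists, X2 and X4 are not d-separated.

No — X2 and X4 are not d-separated given {X0, X1, X6}.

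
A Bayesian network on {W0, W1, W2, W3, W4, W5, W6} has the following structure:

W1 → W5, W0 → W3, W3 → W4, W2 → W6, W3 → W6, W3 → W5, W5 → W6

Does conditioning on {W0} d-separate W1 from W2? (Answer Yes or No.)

Yes

Enumerating the 2 paths from W1 to W2 and testing each for blocking by {W0}:
Path 1: W1 → W5 → W6 ← W2
  W6 is a collider here and neither W6 nor any of its descendants is conditioned on, so the collider stays closed — the path is blocked at W6.
Path 2: W1 → W5 ← W3 → W6 ← W2
  W5 is a collider here and neither W5 nor any of its descendants is conditioned on, so the collider stays closed — the path is blocked at W5.
Every path is blocked, so W1 and W2 are d-separated given {W0}.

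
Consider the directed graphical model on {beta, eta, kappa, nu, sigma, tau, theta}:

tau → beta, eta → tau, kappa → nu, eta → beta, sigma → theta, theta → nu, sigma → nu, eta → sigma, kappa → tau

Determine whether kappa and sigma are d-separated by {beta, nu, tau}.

No

There are 4 undirected paths between kappa and sigma; checking each against the conditioning set {beta, nu, tau}:
Path 1: kappa → nu ← theta ← sigma
  nu is a collider and nu is conditioned on, which opens it; theta is a chain and theta is not conditioned on — no node blocks this path, so it is active.
Path 2: kappa → nu ← sigma
  nu is a collider and nu is conditioned on, which opens it — no node blocks this path, so it is active.
Path 3: kappa → tau ← eta → sigma
  tau is a collider and tau is conditioned on, which opens it; eta is a fork and eta is not conditioned on — no node blocks this path, so it is active.
Path 4: kappa → tau → beta ← eta → sigma
  tau is a chain here and tau is conditioned on, so the path is blocked at tau.
Since the path kappa → nu ← theta ← sigma is active, kappa and sigma are not d-separated given {beta, nu, tau}.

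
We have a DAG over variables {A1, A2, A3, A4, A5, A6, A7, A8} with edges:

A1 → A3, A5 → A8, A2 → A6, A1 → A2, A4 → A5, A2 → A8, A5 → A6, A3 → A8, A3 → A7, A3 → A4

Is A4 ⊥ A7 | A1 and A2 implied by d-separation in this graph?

We examine all 5 paths between A4 and A7:
Path 1: A4 → A5 → A8 ← A2 ← A1 → A3 → A7
  A8 is a collider here and neither A8 nor any of its descendants is conditioned on, so the collider stays closed — the path is blocked at A8.
Path 2: A4 → A5 → A8 ← A3 → A7
  A8 is a collider here and neither A8 nor any of its descendants is conditioned on, so the collider stays closed — the path is blocked at A8.
Path 3: A4 → A5 → A6 ← A2 → A8 ← A3 → A7
  A6 is a collider here and neither A6 nor any of its descendants is conditioned on, so the collider stays closed — the path is blocked at A6.
Path 4: A4 → A5 → A6 ← A2 ← A1 → A3 → A7
  A6 is a collider here and neither A6 nor any of its descendants is conditioned on, so the collider stays closed — the path is blocked at A6.
Path 5: A4 ← A3 → A7
  A3 is a fork and A3 is not conditioned on — no node blocks this path, so it is active.
At least one path is unblocked, so d-separation fails.

No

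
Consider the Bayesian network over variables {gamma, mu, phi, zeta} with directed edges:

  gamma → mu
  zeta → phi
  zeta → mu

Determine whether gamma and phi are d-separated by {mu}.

There is one path between gamma and phi:
Path 1: gamma → mu ← zeta → phi
  mu is a collider and mu is conditioned on, which opens it; zeta is a fork and zeta is not conditioned on — no node blocks this path, so it is active.
At least one path is unblocked, so d-separation fails.

No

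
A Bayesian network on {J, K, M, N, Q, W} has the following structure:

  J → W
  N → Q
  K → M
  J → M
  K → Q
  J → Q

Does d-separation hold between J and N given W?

2 paths connect J and N; each must be blocked for d-separation to hold:
Path 1: J → M ← K → Q ← N
  M is a collider here and neither M nor any of its descendants is conditioned on, so the collider stays closed — the path is blocked at M.
Path 2: J → Q ← N
  Q is a collider here and neither Q nor any of its descendants is conditioned on, so the collider stays closed — the path is blocked at Q.
Since every path is blocked, d-separation holds.

Yes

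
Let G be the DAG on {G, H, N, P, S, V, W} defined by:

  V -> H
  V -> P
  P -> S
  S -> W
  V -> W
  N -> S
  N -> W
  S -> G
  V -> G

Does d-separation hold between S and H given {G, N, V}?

Yes

There are 4 undirected paths between S and H; checking each against the conditioning set {G, N, V}:
  1. S → W ← V → H — W:collider[blocks]; V:fork[blocks] ⇒ blocked
  2. S → G ← V → H — G:collider[open]; V:fork[blocks] ⇒ blocked
  3. S ← P ← V → H — P:chain[open]; V:fork[blocks] ⇒ blocked
  4. S ← N → W ← V → H — N:fork[blocks]; W:collider[blocks]; V:fork[blocks] ⇒ blocked
Since every path is blocked, d-separation holds.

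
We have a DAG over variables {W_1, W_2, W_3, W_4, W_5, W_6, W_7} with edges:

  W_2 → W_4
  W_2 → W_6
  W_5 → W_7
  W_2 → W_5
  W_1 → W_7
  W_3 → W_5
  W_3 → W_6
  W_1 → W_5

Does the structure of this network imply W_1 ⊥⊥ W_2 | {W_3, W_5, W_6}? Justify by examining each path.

No

There are 4 undirected paths between W_1 and W_2; checking each against the conditioning set {W_3, W_5, W_6}:
Path 1: W_1 → W_7 ← W_5 ← W_2
  W_7 is a collider here and neither W_7 nor any of its descendants is conditioned on, so the collider stays closed — the path is blocked at W_7.
Path 2: W_1 → W_7 ← W_5 ← W_3 → W_6 ← W_2
  W_7 is a collider here and neither W_7 nor any of its descendants is conditioned on, so the collider stays closed — the path is blocked at W_7.
Path 3: W_1 → W_5 ← W_2
  W_5 is a collider and W_5 is conditioned on, which opens it — no node blocks this path, so it is active.
Path 4: W_1 → W_5 ← W_3 → W_6 ← W_2
  W_3 is a fork here and W_3 is conditioned on, so the path is blocked at W_3.
At least one path is unblocked, so d-separation fails.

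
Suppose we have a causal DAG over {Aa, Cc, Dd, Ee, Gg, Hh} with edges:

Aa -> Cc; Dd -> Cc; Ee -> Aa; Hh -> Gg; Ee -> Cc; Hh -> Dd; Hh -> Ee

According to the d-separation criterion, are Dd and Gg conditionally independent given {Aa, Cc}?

Enumerating the 3 paths from Dd to Gg and testing each for blocking by {Aa, Cc}:
Path 1: Dd → Cc ← Ee ← Hh → Gg
  Cc is a collider and Cc is conditioned on, which opens it; Ee is a chain and Ee is not conditioned on; Hh is a fork and Hh is not conditioned on — no node blocks this path, so it is active.
Path 2: Dd → Cc ← Aa ← Ee ← Hh → Gg
  Aa is a chain here and Aa is conditioned on, so the path is blocked at Aa.
Path 3: Dd ← Hh → Gg
  Hh is a fork and Hh is not conditioned on — no node blocks this path, so it is active.
Since the path Dd → Cc ← Ee ← Hh → Gg is active, Dd and Gg are not d-separated given {Aa, Cc}.

No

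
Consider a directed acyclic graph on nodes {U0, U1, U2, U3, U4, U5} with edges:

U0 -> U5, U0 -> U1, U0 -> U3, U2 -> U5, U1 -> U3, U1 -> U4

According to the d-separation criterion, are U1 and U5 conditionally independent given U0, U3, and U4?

Yes — U1 and U5 are d-separated given {U0, U3, U4}.

2 paths connect U1 and U5; each must be blocked for d-separation to hold:
  1. U1 → U3 ← U0 → U5 — U3:collider[open]; U0:fork[blocks] ⇒ blocked
  2. U1 ← U0 → U5 — U0:fork[blocks] ⇒ blocked
Since every path is blocked, d-separation holds.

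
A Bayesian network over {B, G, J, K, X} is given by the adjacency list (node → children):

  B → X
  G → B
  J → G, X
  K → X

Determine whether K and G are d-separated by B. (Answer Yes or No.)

There are 2 undirected paths between K and G; checking each against the conditioning set {B}:
Path 1: K → X ← J → G
  X is a collider here and neither X nor any of its descendants is conditioned on, so the collider stays closed — the path is blocked at X.
Path 2: K → X ← B ← G
  X is a collider here and neither X nor any of its descendants is conditioned on, so the collider stays closed — the path is blocked at X.
All paths are blocked; K ⊥ G | {B} holds.

Yes — K and G are d-separated given {B}.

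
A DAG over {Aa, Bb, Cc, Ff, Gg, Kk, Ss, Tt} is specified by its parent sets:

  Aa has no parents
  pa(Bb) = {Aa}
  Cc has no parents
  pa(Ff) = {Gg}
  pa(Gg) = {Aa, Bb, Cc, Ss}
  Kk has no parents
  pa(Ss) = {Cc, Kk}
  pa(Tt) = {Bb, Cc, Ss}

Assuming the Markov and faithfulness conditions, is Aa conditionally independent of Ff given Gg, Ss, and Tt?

Yes

6 paths connect Aa and Ff; each must be blocked for d-separation to hold:
  1. Aa → Gg → Ff — Gg:chain[blocks] ⇒ blocked
  2. Aa → Bb → Gg → Ff — Bb:chain[open]; Gg:chain[blocks] ⇒ blocked
  3. Aa → Bb → Tt ← Ss → Gg → Ff — Bb:chain[open]; Tt:collider[open]; Ss:fork[blocks]; Gg:chain[blocks] ⇒ blocked
  4. Aa → Bb → Tt ← Ss ← Cc → Gg → Ff — Bb:chain[open]; Tt:collider[open]; Ss:chain[blocks]; Cc:fork[open]; Gg:chain[blocks] ⇒ blocked
  5. Aa → Bb → Tt ← Cc → Gg → Ff — Bb:chain[open]; Tt:collider[open]; Cc:fork[open]; Gg:chain[blocks] ⇒ blocked
  6. Aa → Bb → Tt ← Cc → Ss → Gg → Ff — Bb:chain[open]; Tt:collider[open]; Cc:fork[open]; Ss:chain[blocks]; Gg:chain[blocks] ⇒ blocked
Every path is blocked, so Aa and Ff are d-separated given {Gg, Ss, Tt}.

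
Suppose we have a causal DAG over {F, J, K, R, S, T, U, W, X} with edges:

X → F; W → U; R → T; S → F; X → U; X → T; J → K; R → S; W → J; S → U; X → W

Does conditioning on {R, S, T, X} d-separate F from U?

6 paths connect F and U; each must be blocked for d-separation to hold:
  1. F ← X → T ← R → S → U — X:fork[blocks]; T:collider[open]; R:fork[blocks]; S:chain[blocks] ⇒ blocked
  2. F ← X → U — X:fork[blocks] ⇒ blocked
  3. F ← X → W → U — X:fork[blocks]; W:chain[open] ⇒ blocked
  4. F ← S ← R → T ← X → U — S:chain[blocks]; R:fork[blocks]; T:collider[open]; X:fork[blocks] ⇒ blocked
  5. F ← S ← R → T ← X → W → U — S:chain[blocks]; R:fork[blocks]; T:collider[open]; X:fork[blocks]; W:chain[open] ⇒ blocked
  6. F ← S → U — S:fork[blocks] ⇒ blocked
Since every path is blocked, d-separation holds.

Yes — F and U are d-separated given {R, S, T, X}.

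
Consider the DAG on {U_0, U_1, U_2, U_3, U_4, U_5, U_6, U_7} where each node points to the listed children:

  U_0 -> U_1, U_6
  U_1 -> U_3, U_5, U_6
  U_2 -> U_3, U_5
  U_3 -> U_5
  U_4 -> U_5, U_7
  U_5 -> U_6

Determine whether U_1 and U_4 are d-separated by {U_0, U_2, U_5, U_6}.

There are 5 undirected paths between U_1 and U_4; checking each against the conditioning set {U_0, U_2, U_5, U_6}:
  1. U_1 ← U_0 → U_6 ← U_5 ← U_4 — U_0:fork[blocks]; U_6:collider[open]; U_5:chain[blocks] ⇒ blocked
  2. U_1 → U_6 ← U_5 ← U_4 — U_6:collider[open]; U_5:chain[blocks] ⇒ blocked
  3. U_1 → U_5 ← U_4 — U_5:collider[open] ⇒ active
  4. U_1 → U_3 ← U_2 → U_5 ← U_4 — U_3:collider[open]; U_2:fork[blocks]; U_5:collider[open] ⇒ blocked
  5. U_1 → U_3 → U_5 ← U_4 — U_3:chain[open]; U_5:collider[open] ⇒ active
At least one path is unblocked, so d-separation fails.

No — U_1 and U_4 are not d-separated given {U_0, U_2, U_5, U_6}.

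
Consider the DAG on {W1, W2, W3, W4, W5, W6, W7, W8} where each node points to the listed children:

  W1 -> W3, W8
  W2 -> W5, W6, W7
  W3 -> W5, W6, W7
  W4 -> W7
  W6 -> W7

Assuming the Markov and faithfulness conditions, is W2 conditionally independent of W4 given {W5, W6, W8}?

5 paths connect W2 and W4; each must be blocked for d-separation to hold:
Path 1: W2 → W5 ← W3 → W7 ← W4
  W7 is a collider here and neither W7 nor any of its descendants is conditioned on, so the collider stays closed — the path is blocked at W7.
Path 2: W2 → W5 ← W3 → W6 → W7 ← W4
  W6 is a chain here and W6 is conditioned on, so the path is blocked at W6.
Path 3: W2 → W7 ← W4
  W7 is a collider here and neither W7 nor any of its descendants is conditioned on, so the collider stays closed — the path is blocked at W7.
Path 4: W2 → W6 → W7 ← W4
  W6 is a chain here and W6 is conditioned on, so the path is blocked at W6.
Path 5: W2 → W6 ← W3 → W7 ← W4
  W7 is a collider here and neither W7 nor any of its descendants is conditioned on, so the collider stays closed — the path is blocked at W7.
Every path is blocked, so W2 and W4 are d-separated given {W5, W6, W8}.

Yes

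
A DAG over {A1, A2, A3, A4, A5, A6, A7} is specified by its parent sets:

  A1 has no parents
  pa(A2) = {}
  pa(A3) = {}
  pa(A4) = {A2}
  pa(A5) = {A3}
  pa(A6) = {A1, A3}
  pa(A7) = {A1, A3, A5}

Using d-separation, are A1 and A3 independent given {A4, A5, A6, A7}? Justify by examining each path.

We examine all 3 paths between A1 and A3:
Path 1: A1 → A6 ← A3
  A6 is a collider and A6 is conditioned on, which opens it — no node blocks this path, so it is active.
Path 2: A1 → A7 ← A5 ← A3
  A5 is a chain here and A5 is conditioned on, so the path is blocked at A5.
Path 3: A1 → A7 ← A3
  A7 is a collider and A7 is conditioned on, which opens it — no node blocks this path, so it is active.
Because an active path exists, A1 and A3 are not d-separated.

No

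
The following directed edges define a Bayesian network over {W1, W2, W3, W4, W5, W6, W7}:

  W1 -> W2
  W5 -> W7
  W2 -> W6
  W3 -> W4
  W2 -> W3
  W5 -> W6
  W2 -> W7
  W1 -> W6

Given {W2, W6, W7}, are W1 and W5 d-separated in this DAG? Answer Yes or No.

No

4 paths connect W1 and W5; each must be blocked for d-separation to hold:
Path 1: W1 → W6 ← W5
  W6 is a collider and W6 is conditioned on, which opens it — no node blocks this path, so it is active.
Path 2: W1 → W6 ← W2 → W7 ← W5
  W2 is a fork here and W2 is conditioned on, so the path is blocked at W2.
Path 3: W1 → W2 → W7 ← W5
  W2 is a chain here and W2 is conditioned on, so the path is blocked at W2.
Path 4: W1 → W2 → W6 ← W5
  W2 is a chain here and W2 is conditioned on, so the path is blocked at W2.
Because an active path exists, W1 and W5 are not d-separated.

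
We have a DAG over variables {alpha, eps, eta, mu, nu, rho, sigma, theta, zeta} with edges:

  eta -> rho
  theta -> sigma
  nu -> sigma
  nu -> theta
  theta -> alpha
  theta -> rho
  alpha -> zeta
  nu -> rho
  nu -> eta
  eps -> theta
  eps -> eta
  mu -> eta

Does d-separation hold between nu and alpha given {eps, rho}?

No

There are 6 undirected paths between nu and alpha; checking each against the conditioning set {eps, rho}:
  1. nu → eta ← eps → theta → alpha — eta:collider[open]; eps:fork[blocks]; theta:chain[open] ⇒ blocked
  2. nu → eta → rho ← theta → alpha — eta:chain[open]; rho:collider[open]; theta:fork[open] ⇒ active
  3. nu → sigma ← theta → alpha — sigma:collider[blocks]; theta:fork[open] ⇒ blocked
  4. nu → rho ← eta ← eps → theta → alpha — rho:collider[open]; eta:chain[open]; eps:fork[blocks]; theta:chain[open] ⇒ blocked
  5. nu → rho ← theta → alpha — rho:collider[open]; theta:fork[open] ⇒ active
  6. nu → theta → alpha — theta:chain[open] ⇒ active
Because an active path exists, nu and alpha are not d-separated.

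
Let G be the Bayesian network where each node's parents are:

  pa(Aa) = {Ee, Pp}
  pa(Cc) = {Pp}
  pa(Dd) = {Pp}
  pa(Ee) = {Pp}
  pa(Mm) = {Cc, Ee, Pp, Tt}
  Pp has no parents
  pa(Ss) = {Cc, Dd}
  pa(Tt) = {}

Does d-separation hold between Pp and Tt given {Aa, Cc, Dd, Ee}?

There are 5 undirected paths between Pp and Tt; checking each against the conditioning set {Aa, Cc, Dd, Ee}:
  1. Pp → Cc → Mm ← Tt — Cc:chain[blocks]; Mm:collider[blocks] ⇒ blocked
  2. Pp → Ee → Mm ← Tt — Ee:chain[blocks]; Mm:collider[blocks] ⇒ blocked
  3. Pp → Dd → Ss ← Cc → Mm ← Tt — Dd:chain[blocks]; Ss:collider[blocks]; Cc:fork[blocks]; Mm:collider[blocks] ⇒ blocked
  4. Pp → Mm ← Tt — Mm:collider[blocks] ⇒ blocked
  5. Pp → Aa ← Ee → Mm ← Tt — Aa:collider[open]; Ee:fork[blocks]; Mm:collider[blocks] ⇒ blocked
Every path is blocked, so Pp and Tt are d-separated given {Aa, Cc, Dd, Ee}.

Yes — Pp and Tt are d-separated given {Aa, Cc, Dd, Ee}.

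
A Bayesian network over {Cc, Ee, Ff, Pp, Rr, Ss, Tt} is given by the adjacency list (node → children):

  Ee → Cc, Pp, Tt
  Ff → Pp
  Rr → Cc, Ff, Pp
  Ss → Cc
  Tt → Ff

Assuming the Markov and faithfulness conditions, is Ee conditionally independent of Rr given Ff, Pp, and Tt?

We examine all 5 paths between Ee and Rr:
  1. Ee → Tt → Ff → Pp ← Rr — Tt:chain[blocks]; Ff:chain[blocks]; Pp:collider[open] ⇒ blocked
  2. Ee → Tt → Ff ← Rr — Tt:chain[blocks]; Ff:collider[open] ⇒ blocked
  3. Ee → Pp ← Ff ← Rr — Pp:collider[open]; Ff:chain[blocks] ⇒ blocked
  4. Ee → Pp ← Rr — Pp:collider[open] ⇒ active
  5. Ee → Cc ← Rr — Cc:collider[blocks] ⇒ blocked
At least one path is unblocked, so d-separation fails.

No — Ee and Rr are not d-separated given {Ff, Pp, Tt}.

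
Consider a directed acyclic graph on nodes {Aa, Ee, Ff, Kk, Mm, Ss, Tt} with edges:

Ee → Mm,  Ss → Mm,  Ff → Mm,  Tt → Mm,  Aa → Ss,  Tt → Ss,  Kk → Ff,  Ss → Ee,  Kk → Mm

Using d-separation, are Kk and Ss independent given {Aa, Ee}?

Yes

6 paths connect Kk and Ss; each must be blocked for d-separation to hold:
  1. Kk → Ff → Mm ← Ee ← Ss — Ff:chain[open]; Mm:collider[blocks]; Ee:chain[blocks] ⇒ blocked
  2. Kk → Ff → Mm ← Tt → Ss — Ff:chain[open]; Mm:collider[blocks]; Tt:fork[open] ⇒ blocked
  3. Kk → Ff → Mm ← Ss — Ff:chain[open]; Mm:collider[blocks] ⇒ blocked
  4. Kk → Mm ← Ee ← Ss — Mm:collider[blocks]; Ee:chain[blocks] ⇒ blocked
  5. Kk → Mm ← Tt → Ss — Mm:collider[blocks]; Tt:fork[open] ⇒ blocked
  6. Kk → Mm ← Ss — Mm:collider[blocks] ⇒ blocked
Since every path is blocked, d-separation holds.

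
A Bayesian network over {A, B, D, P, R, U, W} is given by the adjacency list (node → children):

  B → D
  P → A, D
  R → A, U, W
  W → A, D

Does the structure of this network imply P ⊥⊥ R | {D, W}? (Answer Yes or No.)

4 paths connect P and R; each must be blocked for d-separation to hold:
Path 1: P → A ← W ← R
  A is a collider here and neither A nor any of its descendants is conditioned on, so the collider stays closed — the path is blocked at A.
Path 2: P → A ← R
  A is a collider here and neither A nor any of its descendants is conditioned on, so the collider stays closed — the path is blocked at A.
Path 3: P → D ← W → A ← R
  W is a fork here and W is conditioned on, so the path is blocked at W.
Path 4: P → D ← W ← R
  W is a chain here and W is conditioned on, so the path is blocked at W.
Since every path is blocked, d-separation holds.

Yes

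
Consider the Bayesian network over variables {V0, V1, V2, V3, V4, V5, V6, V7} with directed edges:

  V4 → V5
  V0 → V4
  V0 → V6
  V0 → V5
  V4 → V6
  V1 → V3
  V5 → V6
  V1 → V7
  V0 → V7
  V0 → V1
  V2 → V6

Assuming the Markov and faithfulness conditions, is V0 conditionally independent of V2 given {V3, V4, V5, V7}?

Yes

There are 5 undirected paths between V0 and V2; checking each against the conditioning set {V3, V4, V5, V7}:
Path 1: V0 → V6 ← V2
  V6 is a collider here and neither V6 nor any of its descendants is conditioned on, so the collider stays closed — the path is blocked at V6.
Path 2: V0 → V5 → V6 ← V2
  V5 is a chain here and V5 is conditioned on, so the path is blocked at V5.
Path 3: V0 → V5 ← V4 → V6 ← V2
  V4 is a fork here and V4 is conditioned on, so the path is blocked at V4.
Path 4: V0 → V4 → V6 ← V2
  V4 is a chain here and V4 is conditioned on, so the path is blocked at V4.
Path 5: V0 → V4 → V5 → V6 ← V2
  V4 is a chain here and V4 is conditioned on, so the path is blocked at V4.
All paths are blocked; V0 ⊥ V2 | {V3, V4, V5, V7} holds.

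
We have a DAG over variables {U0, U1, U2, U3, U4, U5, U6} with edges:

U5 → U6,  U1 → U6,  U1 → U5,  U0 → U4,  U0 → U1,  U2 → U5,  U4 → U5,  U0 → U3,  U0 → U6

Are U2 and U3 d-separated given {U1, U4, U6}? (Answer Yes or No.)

There are 5 undirected paths between U2 and U3; checking each against the conditioning set {U1, U4, U6}:
  1. U2 → U5 ← U4 ← U0 → U3 — U5:collider[open]; U4:chain[blocks]; U0:fork[open] ⇒ blocked
  2. U2 → U5 ← U1 → U6 ← U0 → U3 — U5:collider[open]; U1:fork[blocks]; U6:collider[open]; U0:fork[open] ⇒ blocked
  3. U2 → U5 ← U1 ← U0 → U3 — U5:collider[open]; U1:chain[blocks]; U0:fork[open] ⇒ blocked
  4. U2 → U5 → U6 ← U1 ← U0 → U3 — U5:chain[open]; U6:collider[open]; U1:chain[blocks]; U0:fork[open] ⇒ blocked
  5. U2 → U5 → U6 ← U0 → U3 — U5:chain[open]; U6:collider[open]; U0:fork[open] ⇒ active
At least one path is unblocked, so d-separation fails.

No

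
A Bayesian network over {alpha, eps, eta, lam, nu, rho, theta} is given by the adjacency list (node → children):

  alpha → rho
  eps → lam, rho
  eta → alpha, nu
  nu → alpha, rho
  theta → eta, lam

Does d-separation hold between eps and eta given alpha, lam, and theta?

We examine all 5 paths between eps and eta:
  1. eps → rho ← alpha ← eta — rho:collider[blocks]; alpha:chain[blocks] ⇒ blocked
  2. eps → rho ← alpha ← nu ← eta — rho:collider[blocks]; alpha:chain[blocks]; nu:chain[open] ⇒ blocked
  3. eps → rho ← nu ← eta — rho:collider[blocks]; nu:chain[open] ⇒ blocked
  4. eps → rho ← nu → alpha ← eta — rho:collider[blocks]; nu:fork[open]; alpha:collider[open] ⇒ blocked
  5. eps → lam ← theta → eta — lam:collider[open]; theta:fork[blocks] ⇒ blocked
All paths are blocked; eps ⊥ eta | {alpha, lam, theta} holds.

Yes — eps and eta are d-separated given {alpha, lam, theta}.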